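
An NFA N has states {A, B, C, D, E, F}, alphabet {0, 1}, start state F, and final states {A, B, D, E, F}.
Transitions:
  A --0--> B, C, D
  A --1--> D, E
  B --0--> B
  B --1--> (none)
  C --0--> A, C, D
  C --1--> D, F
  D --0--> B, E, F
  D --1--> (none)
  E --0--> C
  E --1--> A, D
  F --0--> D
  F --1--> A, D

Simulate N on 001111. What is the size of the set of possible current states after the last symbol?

2

Start: {F}
read 0: {D}
read 0: {B, E, F}
read 1: {A, D}
read 1: {D, E}
read 1: {A, D}
read 1: {D, E}
Final reachable set {D, E} has 2 states.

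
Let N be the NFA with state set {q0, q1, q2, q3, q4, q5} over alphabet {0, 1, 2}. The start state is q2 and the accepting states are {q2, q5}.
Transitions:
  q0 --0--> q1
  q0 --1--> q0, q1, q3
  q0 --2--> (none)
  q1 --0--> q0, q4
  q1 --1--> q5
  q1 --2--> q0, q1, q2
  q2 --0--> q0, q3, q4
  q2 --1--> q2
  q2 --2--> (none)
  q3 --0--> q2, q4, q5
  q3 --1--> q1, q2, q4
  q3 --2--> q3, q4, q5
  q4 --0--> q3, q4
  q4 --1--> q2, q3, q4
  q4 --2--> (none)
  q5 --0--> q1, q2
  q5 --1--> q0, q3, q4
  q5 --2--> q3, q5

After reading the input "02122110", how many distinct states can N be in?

Start: {q2}
read 0: {q0, q3, q4}
read 2: {q3, q4, q5}
read 1: {q0, q1, q2, q3, q4}
read 2: {q0, q1, q2, q3, q4, q5}
read 2: {q0, q1, q2, q3, q4, q5}
read 1: {q0, q1, q2, q3, q4, q5}
read 1: {q0, q1, q2, q3, q4, q5}
read 0: {q0, q1, q2, q3, q4, q5}
Final reachable set {q0, q1, q2, q3, q4, q5} has 6 states.

6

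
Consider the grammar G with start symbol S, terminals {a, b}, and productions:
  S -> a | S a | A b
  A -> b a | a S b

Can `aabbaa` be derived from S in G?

S ⇒ Sa ⇒ Saa ⇒ Abaa ⇒ aSbbaa ⇒ aabbaa

yes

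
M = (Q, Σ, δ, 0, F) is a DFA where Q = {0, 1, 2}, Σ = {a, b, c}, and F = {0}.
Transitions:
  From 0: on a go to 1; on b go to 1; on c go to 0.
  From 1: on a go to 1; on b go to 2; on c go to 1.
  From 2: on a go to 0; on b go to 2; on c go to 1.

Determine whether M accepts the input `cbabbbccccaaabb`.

rejected

0 --c--> 0
0 --b--> 1
1 --a--> 1
1 --b--> 2
2 --b--> 2
2 --b--> 2
2 --c--> 1
1 --c--> 1
1 --c--> 1
1 --c--> 1
1 --a--> 1
1 --a--> 1
1 --a--> 1
1 --b--> 2
2 --b--> 2
End in state 2, which is not an accepting state.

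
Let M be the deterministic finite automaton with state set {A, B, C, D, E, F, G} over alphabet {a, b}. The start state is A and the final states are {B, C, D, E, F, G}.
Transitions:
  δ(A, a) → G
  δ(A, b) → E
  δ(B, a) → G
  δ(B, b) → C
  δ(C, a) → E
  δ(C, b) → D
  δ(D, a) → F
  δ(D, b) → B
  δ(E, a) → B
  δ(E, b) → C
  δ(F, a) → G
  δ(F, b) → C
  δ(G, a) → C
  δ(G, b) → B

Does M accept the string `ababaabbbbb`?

accepted

A --a--> G
G --b--> B
B --a--> G
G --b--> B
B --a--> G
G --a--> C
C --b--> D
D --b--> B
B --b--> C
C --b--> D
D --b--> B
End in state B, which is an accepting state.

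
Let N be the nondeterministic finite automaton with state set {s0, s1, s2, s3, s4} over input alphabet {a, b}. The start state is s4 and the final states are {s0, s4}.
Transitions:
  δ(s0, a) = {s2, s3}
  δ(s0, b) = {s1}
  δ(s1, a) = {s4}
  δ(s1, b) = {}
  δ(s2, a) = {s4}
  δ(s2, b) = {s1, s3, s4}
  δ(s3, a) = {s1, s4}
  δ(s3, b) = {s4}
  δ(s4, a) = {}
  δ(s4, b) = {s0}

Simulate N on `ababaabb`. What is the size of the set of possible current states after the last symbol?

Start: {s4}
read a: {}
The reachable set is empty and stays empty for the remaining 7 symbols.
Final reachable set {} has 0 states.

0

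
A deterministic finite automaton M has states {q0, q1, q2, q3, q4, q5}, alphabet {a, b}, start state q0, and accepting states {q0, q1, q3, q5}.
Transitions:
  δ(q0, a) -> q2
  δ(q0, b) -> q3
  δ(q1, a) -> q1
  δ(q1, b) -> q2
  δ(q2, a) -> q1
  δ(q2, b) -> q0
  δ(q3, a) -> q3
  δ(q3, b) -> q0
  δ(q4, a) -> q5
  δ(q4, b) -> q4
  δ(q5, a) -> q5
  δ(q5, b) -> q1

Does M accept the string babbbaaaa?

accepted

q0 --b--> q3
q3 --a--> q3
q3 --b--> q0
q0 --b--> q3
q3 --b--> q0
q0 --a--> q2
q2 --a--> q1
q1 --a--> q1
q1 --a--> q1
End in state q1, which is an accepting state.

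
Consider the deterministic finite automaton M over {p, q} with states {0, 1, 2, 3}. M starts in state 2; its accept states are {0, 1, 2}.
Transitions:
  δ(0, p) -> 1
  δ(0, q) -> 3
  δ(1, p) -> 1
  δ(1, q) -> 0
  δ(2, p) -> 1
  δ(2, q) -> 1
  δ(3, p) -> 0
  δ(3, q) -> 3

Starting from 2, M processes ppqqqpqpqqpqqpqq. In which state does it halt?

3

2 --p--> 1
1 --p--> 1
1 --q--> 0
0 --q--> 3
3 --q--> 3
3 --p--> 0
0 --q--> 3
3 --p--> 0
0 --q--> 3
3 --q--> 3
3 --p--> 0
0 --q--> 3
3 --q--> 3
3 --p--> 0
0 --q--> 3
3 --q--> 3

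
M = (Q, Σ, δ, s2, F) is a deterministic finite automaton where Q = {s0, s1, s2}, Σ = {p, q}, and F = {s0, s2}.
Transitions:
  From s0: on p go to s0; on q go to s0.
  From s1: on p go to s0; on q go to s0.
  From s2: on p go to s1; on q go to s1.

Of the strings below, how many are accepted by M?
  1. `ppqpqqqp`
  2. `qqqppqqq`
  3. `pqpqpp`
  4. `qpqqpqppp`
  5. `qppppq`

`ppqpqqqp`: accepted
`qqqppqqq`: accepted
`pqpqpp`: accepted
`qpqqpqppp`: accepted
`qppppq`: accepted

5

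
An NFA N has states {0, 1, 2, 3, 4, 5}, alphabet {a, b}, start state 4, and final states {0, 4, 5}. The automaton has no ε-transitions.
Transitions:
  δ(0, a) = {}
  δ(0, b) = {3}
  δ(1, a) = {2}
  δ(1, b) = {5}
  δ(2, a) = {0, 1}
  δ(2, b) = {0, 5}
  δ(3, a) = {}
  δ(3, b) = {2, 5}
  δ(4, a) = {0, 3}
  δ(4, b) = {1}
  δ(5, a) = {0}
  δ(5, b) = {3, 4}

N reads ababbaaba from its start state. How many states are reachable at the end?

Start: {4}
read a: {0, 3}
read b: {2, 3, 5}
read a: {0, 1}
read b: {3, 5}
read b: {2, 3, 4, 5}
read a: {0, 1, 3}
read a: {2}
read b: {0, 5}
read a: {0}
Final reachable set {0} has 1 state.

1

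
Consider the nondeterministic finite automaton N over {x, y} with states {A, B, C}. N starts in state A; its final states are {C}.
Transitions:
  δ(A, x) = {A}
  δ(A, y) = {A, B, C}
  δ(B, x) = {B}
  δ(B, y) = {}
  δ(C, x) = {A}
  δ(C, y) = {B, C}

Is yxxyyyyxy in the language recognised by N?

accepted

Start: {A}
read y: {A, B, C}
read x: {A, B}
read x: {A, B}
read y: {A, B, C}
read y: {A, B, C}
read y: {A, B, C}
read y: {A, B, C}
read x: {A, B}
read y: {A, B, C}
Reachable ∩ accepting = {C} — nonempty.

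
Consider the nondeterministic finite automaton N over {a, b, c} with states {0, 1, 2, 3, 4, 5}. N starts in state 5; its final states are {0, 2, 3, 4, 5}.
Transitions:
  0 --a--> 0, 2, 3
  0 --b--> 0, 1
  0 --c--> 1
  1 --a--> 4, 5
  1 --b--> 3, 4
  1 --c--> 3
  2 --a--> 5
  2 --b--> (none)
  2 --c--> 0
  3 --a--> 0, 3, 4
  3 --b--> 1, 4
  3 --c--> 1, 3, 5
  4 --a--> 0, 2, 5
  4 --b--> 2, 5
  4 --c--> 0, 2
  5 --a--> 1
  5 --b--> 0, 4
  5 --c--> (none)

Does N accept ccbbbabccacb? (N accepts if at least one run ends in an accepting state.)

Start: {5}
read c: {}
The reachable set is empty and stays empty for the remaining 11 symbols.
Reachable ∩ accepting = {} — empty.

rejected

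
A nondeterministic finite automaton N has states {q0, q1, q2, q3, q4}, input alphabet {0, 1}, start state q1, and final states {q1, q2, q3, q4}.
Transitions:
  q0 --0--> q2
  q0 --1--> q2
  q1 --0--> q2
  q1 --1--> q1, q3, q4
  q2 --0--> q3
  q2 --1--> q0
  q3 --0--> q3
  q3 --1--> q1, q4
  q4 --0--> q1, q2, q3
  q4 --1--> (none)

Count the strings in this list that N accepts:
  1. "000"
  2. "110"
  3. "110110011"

3

"000": accepted
"110": accepted
"110110011": accepted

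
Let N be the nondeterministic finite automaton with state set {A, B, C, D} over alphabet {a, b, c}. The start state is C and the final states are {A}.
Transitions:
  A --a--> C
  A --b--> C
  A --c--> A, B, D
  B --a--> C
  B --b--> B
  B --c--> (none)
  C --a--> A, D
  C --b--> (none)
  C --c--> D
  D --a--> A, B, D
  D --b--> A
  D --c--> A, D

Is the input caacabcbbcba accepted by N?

rejected

Start: {C}
read c: {D}
read a: {A, B, D}
read a: {A, B, C, D}
read c: {A, B, D}
read a: {A, B, C, D}
read b: {A, B, C}
read c: {A, B, D}
read b: {A, B, C}
read b: {B, C}
read c: {D}
read b: {A}
read a: {C}
Reachable ∩ accepting = {} — empty.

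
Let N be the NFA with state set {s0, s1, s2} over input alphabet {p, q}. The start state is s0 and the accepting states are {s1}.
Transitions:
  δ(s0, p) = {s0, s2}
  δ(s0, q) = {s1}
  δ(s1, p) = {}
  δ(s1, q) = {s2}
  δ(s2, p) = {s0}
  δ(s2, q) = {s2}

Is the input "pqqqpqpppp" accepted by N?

rejected

Start: {s0}
read p: {s0, s2}
read q: {s1, s2}
read q: {s2}
read q: {s2}
read p: {s0}
read q: {s1}
read p: {}
The reachable set is empty and stays empty for the remaining 3 symbols.
Reachable ∩ accepting = {} — empty.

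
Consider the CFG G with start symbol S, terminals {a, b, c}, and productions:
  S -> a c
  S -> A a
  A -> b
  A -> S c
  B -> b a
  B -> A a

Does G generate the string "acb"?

no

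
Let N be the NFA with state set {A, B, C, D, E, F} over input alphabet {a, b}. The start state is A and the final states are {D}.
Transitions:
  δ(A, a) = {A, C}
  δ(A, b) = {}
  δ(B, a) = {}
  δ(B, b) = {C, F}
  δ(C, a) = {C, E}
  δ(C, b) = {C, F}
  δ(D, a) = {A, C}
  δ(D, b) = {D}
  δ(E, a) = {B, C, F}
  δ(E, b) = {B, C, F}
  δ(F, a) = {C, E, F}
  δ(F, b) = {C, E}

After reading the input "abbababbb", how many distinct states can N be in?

4

Start: {A}
read a: {A, C}
read b: {C, F}
read b: {C, E, F}
read a: {B, C, E, F}
read b: {B, C, E, F}
read a: {B, C, E, F}
read b: {B, C, E, F}
read b: {B, C, E, F}
read b: {B, C, E, F}
Final reachable set {B, C, E, F} has 4 states.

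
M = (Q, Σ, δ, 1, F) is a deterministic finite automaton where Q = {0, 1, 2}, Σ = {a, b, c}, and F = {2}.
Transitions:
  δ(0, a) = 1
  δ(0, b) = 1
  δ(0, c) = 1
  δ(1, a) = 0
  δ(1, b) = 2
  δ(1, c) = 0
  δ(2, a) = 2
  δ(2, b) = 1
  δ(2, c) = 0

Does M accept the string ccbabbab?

1 --c--> 0
0 --c--> 1
1 --b--> 2
2 --a--> 2
2 --b--> 1
1 --b--> 2
2 --a--> 2
2 --b--> 1
End in state 1, which is not an accepting state.

rejected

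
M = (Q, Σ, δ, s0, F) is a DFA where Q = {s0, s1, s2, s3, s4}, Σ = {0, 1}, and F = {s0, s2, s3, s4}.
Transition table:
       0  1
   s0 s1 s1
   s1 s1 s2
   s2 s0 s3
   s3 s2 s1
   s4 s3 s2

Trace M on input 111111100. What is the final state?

s0 --1--> s1
s1 --1--> s2
s2 --1--> s3
s3 --1--> s1
s1 --1--> s2
s2 --1--> s3
s3 --1--> s1
s1 --0--> s1
s1 --0--> s1

s1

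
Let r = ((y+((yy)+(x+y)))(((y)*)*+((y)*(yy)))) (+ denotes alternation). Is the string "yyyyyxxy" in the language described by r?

No split of yyyyyxxy into u·v has (y+((yy)+(x+y))) matching u and (((y)*)*+((y)*(yy))) matching v.

no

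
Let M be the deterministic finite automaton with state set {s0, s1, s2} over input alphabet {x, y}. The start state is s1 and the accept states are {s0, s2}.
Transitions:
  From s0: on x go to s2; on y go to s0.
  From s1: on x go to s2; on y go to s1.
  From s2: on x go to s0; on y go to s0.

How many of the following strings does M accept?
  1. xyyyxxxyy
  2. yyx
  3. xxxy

3

xyyyxxxyy: accepted
yyx: accepted
xxxy: accepted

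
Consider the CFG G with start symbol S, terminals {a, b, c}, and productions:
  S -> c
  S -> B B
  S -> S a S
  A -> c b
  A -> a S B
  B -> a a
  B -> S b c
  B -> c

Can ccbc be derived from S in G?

yes

S ⇒ BB ⇒ cB ⇒ cSbc ⇒ ccbc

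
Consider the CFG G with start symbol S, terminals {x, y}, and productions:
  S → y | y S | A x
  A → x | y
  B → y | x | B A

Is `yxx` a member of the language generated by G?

yes

S ⇒ yS ⇒ yAx ⇒ yxx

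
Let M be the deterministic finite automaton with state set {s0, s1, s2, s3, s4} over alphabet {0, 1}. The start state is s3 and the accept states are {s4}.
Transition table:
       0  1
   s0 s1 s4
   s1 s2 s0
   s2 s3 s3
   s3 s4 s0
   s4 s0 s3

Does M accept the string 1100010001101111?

accepted

s3 --1--> s0
s0 --1--> s4
s4 --0--> s0
s0 --0--> s1
s1 --0--> s2
s2 --1--> s3
s3 --0--> s4
s4 --0--> s0
s0 --0--> s1
s1 --1--> s0
s0 --1--> s4
s4 --0--> s0
s0 --1--> s4
s4 --1--> s3
s3 --1--> s0
s0 --1--> s4
End in state s4, which is an accepting state.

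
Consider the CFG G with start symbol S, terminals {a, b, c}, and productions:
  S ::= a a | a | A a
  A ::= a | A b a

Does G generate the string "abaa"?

S ⇒ Aa ⇒ Abaa ⇒ abaa

yes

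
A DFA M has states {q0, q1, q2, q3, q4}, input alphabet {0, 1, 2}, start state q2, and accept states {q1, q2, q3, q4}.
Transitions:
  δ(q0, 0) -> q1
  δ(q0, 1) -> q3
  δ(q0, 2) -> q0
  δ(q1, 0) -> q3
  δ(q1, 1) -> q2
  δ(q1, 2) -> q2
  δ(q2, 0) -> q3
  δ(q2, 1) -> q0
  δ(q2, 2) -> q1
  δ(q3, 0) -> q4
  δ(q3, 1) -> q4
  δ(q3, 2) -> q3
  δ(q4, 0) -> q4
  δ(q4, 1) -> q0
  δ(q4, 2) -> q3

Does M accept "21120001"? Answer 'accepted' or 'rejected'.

q2 --2--> q1
q1 --1--> q2
q2 --1--> q0
q0 --2--> q0
q0 --0--> q1
q1 --0--> q3
q3 --0--> q4
q4 --1--> q0
End in state q0, which is not an accepting state.

rejected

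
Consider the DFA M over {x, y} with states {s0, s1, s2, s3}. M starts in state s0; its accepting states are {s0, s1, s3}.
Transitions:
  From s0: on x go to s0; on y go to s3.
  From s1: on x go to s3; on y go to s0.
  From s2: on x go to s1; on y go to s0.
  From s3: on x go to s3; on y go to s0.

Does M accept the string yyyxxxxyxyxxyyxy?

accepted

s0 --y--> s3
s3 --y--> s0
s0 --y--> s3
s3 --x--> s3
s3 --x--> s3
s3 --x--> s3
s3 --x--> s3
s3 --y--> s0
s0 --x--> s0
s0 --y--> s3
s3 --x--> s3
s3 --x--> s3
s3 --y--> s0
s0 --y--> s3
s3 --x--> s3
s3 --y--> s0
End in state s0, which is an accepting state.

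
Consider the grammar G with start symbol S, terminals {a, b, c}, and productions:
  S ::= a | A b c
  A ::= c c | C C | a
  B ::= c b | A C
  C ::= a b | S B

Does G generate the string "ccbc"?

S ⇒ Abc ⇒ ccbc

yes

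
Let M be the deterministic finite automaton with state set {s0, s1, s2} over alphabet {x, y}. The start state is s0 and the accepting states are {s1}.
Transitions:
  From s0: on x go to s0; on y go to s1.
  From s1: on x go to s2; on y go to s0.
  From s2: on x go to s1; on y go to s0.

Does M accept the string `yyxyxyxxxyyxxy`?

s0 --y--> s1
s1 --y--> s0
s0 --x--> s0
s0 --y--> s1
s1 --x--> s2
s2 --y--> s0
s0 --x--> s0
s0 --x--> s0
s0 --x--> s0
s0 --y--> s1
s1 --y--> s0
s0 --x--> s0
s0 --x--> s0
s0 --y--> s1
End in state s1, which is an accepting state.

accepted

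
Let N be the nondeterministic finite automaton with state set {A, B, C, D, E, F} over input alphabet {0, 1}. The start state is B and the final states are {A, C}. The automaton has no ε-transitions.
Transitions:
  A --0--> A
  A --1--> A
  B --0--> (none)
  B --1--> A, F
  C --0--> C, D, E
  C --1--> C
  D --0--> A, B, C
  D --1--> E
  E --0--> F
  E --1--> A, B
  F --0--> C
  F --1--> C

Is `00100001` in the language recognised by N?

rejected

Start: {B}
read 0: {}
The reachable set is empty and stays empty for the remaining 7 symbols.
Reachable ∩ accepting = {} — empty.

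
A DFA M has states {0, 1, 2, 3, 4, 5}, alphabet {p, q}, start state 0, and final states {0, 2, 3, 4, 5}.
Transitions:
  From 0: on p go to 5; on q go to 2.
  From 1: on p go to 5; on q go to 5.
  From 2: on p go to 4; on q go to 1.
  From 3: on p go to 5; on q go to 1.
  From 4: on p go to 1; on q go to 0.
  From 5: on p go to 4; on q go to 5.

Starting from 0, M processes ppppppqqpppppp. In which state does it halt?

5

0 --p--> 5
5 --p--> 4
4 --p--> 1
1 --p--> 5
5 --p--> 4
4 --p--> 1
1 --q--> 5
5 --q--> 5
5 --p--> 4
4 --p--> 1
1 --p--> 5
5 --p--> 4
4 --p--> 1
1 --p--> 5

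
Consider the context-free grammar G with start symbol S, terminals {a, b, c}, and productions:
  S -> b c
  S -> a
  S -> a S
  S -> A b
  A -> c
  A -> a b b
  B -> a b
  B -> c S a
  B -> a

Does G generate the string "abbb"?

yes

S ⇒ Ab ⇒ abbb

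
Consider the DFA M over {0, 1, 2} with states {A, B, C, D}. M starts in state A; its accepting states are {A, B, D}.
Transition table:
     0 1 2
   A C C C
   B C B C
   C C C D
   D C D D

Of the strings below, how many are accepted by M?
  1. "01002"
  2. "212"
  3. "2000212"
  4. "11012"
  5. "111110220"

4

"01002": accepted
"212": accepted
"2000212": accepted
"11012": accepted
"111110220": rejected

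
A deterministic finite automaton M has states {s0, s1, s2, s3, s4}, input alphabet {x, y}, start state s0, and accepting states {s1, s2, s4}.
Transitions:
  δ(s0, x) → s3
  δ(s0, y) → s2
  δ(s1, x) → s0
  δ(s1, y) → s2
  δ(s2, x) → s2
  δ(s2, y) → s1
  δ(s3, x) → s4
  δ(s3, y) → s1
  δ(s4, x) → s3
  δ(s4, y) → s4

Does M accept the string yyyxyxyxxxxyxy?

accepted

s0 --y--> s2
s2 --y--> s1
s1 --y--> s2
s2 --x--> s2
s2 --y--> s1
s1 --x--> s0
s0 --y--> s2
s2 --x--> s2
s2 --x--> s2
s2 --x--> s2
s2 --x--> s2
s2 --y--> s1
s1 --x--> s0
s0 --y--> s2
End in state s2, which is an accepting state.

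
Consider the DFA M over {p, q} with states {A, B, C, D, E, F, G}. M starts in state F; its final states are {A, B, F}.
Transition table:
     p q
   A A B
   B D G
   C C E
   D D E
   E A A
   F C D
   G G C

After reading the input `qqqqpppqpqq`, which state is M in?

G

F --q--> D
D --q--> E
E --q--> A
A --q--> B
B --p--> D
D --p--> D
D --p--> D
D --q--> E
E --p--> A
A --q--> B
B --q--> G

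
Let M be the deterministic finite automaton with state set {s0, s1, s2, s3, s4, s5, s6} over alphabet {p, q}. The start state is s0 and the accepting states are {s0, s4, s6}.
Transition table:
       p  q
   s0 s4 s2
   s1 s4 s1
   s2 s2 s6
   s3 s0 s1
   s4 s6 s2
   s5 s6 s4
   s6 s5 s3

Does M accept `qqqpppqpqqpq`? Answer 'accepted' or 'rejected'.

accepted

s0 --q--> s2
s2 --q--> s6
s6 --q--> s3
s3 --p--> s0
s0 --p--> s4
s4 --p--> s6
s6 --q--> s3
s3 --p--> s0
s0 --q--> s2
s2 --q--> s6
s6 --p--> s5
s5 --q--> s4
End in state s4, which is an accepting state.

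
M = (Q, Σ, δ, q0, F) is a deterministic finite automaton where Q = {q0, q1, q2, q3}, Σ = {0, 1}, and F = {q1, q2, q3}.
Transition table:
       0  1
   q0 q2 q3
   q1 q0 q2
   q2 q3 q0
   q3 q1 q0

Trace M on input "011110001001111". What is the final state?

q3

q0 --0--> q2
q2 --1--> q0
q0 --1--> q3
q3 --1--> q0
q0 --1--> q3
q3 --0--> q1
q1 --0--> q0
q0 --0--> q2
q2 --1--> q0
q0 --0--> q2
q2 --0--> q3
q3 --1--> q0
q0 --1--> q3
q3 --1--> q0
q0 --1--> q3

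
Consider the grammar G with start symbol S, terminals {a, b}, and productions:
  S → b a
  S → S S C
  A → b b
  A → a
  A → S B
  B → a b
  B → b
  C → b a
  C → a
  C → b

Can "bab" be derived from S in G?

no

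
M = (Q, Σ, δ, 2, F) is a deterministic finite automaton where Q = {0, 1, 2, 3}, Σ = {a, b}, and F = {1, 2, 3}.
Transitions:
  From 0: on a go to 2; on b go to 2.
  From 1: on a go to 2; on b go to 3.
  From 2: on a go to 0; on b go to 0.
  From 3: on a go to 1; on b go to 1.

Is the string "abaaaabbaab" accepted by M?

2 --a--> 0
0 --b--> 2
2 --a--> 0
0 --a--> 2
2 --a--> 0
0 --a--> 2
2 --b--> 0
0 --b--> 2
2 --a--> 0
0 --a--> 2
2 --b--> 0
End in state 0, which is not an accepting state.

rejected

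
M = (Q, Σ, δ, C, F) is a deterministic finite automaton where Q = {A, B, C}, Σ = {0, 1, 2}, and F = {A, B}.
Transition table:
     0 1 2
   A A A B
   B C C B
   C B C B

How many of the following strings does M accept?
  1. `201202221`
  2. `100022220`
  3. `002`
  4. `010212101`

1

`201202221`: rejected
`100022220`: rejected
`002`: accepted
`010212101`: rejected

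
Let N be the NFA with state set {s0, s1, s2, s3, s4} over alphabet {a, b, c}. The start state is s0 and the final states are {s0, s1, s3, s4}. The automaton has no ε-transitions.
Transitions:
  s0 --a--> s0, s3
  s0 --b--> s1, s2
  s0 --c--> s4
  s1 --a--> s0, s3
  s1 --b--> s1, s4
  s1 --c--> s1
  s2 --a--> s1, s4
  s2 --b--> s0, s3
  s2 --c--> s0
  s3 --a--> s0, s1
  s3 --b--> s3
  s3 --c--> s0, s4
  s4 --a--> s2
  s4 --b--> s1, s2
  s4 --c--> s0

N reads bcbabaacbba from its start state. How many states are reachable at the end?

Start: {s0}
read b: {s1, s2}
read c: {s0, s1}
read b: {s1, s2, s4}
read a: {s0, s1, s2, s3, s4}
read b: {s0, s1, s2, s3, s4}
read a: {s0, s1, s2, s3, s4}
read a: {s0, s1, s2, s3, s4}
read c: {s0, s1, s4}
read b: {s1, s2, s4}
read b: {s0, s1, s2, s3, s4}
read a: {s0, s1, s2, s3, s4}
Final reachable set {s0, s1, s2, s3, s4} has 5 states.

5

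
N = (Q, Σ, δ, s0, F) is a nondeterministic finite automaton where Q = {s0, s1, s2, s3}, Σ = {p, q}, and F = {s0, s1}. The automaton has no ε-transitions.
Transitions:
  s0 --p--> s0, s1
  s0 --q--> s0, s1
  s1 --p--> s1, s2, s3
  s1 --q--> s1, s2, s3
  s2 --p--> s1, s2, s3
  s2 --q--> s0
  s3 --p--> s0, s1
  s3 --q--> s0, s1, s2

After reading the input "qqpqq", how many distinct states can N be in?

4

Start: {s0}
read q: {s0, s1}
read q: {s0, s1, s2, s3}
read p: {s0, s1, s2, s3}
read q: {s0, s1, s2, s3}
read q: {s0, s1, s2, s3}
Final reachable set {s0, s1, s2, s3} has 4 states.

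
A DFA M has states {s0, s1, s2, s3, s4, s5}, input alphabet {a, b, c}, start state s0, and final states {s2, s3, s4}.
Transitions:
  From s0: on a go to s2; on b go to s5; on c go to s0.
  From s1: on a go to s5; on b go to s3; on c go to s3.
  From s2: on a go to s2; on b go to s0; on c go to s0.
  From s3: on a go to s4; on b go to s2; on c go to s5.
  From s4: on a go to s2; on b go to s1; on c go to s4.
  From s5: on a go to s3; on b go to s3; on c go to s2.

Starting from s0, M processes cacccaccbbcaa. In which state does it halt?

s4

s0 --c--> s0
s0 --a--> s2
s2 --c--> s0
s0 --c--> s0
s0 --c--> s0
s0 --a--> s2
s2 --c--> s0
s0 --c--> s0
s0 --b--> s5
s5 --b--> s3
s3 --c--> s5
s5 --a--> s3
s3 --a--> s4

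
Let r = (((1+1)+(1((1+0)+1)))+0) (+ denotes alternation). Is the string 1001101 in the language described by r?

Neither ((1+1)+(1((1+0)+1))) nor 0 matches 1001101.

no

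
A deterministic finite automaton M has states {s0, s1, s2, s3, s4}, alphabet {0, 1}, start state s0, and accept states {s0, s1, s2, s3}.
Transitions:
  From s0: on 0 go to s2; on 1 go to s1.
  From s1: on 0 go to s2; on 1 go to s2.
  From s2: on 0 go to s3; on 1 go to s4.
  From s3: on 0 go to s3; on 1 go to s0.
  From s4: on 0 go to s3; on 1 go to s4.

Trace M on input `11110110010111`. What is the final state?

s4

s0 --1--> s1
s1 --1--> s2
s2 --1--> s4
s4 --1--> s4
s4 --0--> s3
s3 --1--> s0
s0 --1--> s1
s1 --0--> s2
s2 --0--> s3
s3 --1--> s0
s0 --0--> s2
s2 --1--> s4
s4 --1--> s4
s4 --1--> s4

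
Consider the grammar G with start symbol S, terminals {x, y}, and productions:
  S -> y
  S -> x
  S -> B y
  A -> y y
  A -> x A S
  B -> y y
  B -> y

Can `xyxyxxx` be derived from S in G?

no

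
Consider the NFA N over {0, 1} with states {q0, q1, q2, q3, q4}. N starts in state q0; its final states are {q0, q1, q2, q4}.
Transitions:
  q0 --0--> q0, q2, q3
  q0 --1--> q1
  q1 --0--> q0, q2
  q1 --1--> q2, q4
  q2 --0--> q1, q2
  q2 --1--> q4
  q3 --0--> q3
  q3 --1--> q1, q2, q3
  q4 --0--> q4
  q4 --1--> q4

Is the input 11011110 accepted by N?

Start: {q0}
read 1: {q1}
read 1: {q2, q4}
read 0: {q1, q2, q4}
read 1: {q2, q4}
read 1: {q4}
read 1: {q4}
read 1: {q4}
read 0: {q4}
Reachable ∩ accepting = {q4} — nonempty.

accepted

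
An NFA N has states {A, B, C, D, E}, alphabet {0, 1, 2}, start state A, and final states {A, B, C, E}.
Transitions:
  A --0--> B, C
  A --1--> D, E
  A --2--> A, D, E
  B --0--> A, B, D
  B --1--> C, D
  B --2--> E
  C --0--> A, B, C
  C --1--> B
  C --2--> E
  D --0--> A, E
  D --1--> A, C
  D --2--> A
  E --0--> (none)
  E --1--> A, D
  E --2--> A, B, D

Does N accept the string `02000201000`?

rejected

Start: {A}
read 0: {B, C}
read 2: {E}
read 0: {}
The reachable set is empty and stays empty for the remaining 8 symbols.
Reachable ∩ accepting = {} — empty.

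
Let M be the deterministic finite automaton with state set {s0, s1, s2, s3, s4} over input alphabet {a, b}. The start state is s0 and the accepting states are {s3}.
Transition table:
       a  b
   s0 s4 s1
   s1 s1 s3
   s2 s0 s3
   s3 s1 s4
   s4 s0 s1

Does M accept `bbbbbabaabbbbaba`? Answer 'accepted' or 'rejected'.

rejected

s0 --b--> s1
s1 --b--> s3
s3 --b--> s4
s4 --b--> s1
s1 --b--> s3
s3 --a--> s1
s1 --b--> s3
s3 --a--> s1
s1 --a--> s1
s1 --b--> s3
s3 --b--> s4
s4 --b--> s1
s1 --b--> s3
s3 --a--> s1
s1 --b--> s3
s3 --a--> s1
End in state s1, which is not an accepting state.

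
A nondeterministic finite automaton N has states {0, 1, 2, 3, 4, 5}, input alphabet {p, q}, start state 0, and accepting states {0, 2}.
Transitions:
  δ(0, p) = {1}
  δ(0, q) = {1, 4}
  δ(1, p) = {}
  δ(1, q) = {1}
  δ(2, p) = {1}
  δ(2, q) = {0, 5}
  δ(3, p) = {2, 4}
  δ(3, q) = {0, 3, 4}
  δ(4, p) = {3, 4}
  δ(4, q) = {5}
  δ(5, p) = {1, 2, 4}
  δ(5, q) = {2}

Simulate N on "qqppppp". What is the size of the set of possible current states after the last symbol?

Start: {0}
read q: {1, 4}
read q: {1, 5}
read p: {1, 2, 4}
read p: {1, 3, 4}
read p: {2, 3, 4}
read p: {1, 2, 3, 4}
read p: {1, 2, 3, 4}
Final reachable set {1, 2, 3, 4} has 4 states.

4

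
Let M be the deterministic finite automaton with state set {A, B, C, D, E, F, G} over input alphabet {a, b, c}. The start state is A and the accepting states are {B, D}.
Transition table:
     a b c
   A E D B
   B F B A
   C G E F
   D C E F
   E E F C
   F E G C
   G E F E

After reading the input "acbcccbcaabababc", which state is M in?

C

A --a--> E
E --c--> C
C --b--> E
E --c--> C
C --c--> F
F --c--> C
C --b--> E
E --c--> C
C --a--> G
G --a--> E
E --b--> F
F --a--> E
E --b--> F
F --a--> E
E --b--> F
F --c--> C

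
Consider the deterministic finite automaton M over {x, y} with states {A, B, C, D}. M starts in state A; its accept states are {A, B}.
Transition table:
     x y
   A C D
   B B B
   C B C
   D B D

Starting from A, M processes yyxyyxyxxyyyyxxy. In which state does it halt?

B

A --y--> D
D --y--> D
D --x--> B
B --y--> B
B --y--> B
B --x--> B
B --y--> B
B --x--> B
B --x--> B
B --y--> B
B --y--> B
B --y--> B
B --y--> B
B --x--> B
B --x--> B
B --y--> B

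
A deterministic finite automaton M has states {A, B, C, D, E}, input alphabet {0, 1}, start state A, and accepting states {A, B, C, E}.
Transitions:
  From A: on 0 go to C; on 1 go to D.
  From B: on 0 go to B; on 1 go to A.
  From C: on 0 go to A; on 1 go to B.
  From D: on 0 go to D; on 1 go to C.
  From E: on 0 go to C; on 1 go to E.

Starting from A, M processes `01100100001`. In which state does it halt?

A --0--> C
C --1--> B
B --1--> A
A --0--> C
C --0--> A
A --1--> D
D --0--> D
D --0--> D
D --0--> D
D --0--> D
D --1--> C

C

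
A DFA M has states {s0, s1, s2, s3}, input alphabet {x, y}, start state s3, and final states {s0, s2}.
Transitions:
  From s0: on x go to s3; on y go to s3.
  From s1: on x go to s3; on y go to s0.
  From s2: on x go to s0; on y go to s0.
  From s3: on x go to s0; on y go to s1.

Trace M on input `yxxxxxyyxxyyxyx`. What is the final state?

s3 --y--> s1
s1 --x--> s3
s3 --x--> s0
s0 --x--> s3
s3 --x--> s0
s0 --x--> s3
s3 --y--> s1
s1 --y--> s0
s0 --x--> s3
s3 --x--> s0
s0 --y--> s3
s3 --y--> s1
s1 --x--> s3
s3 --y--> s1
s1 --x--> s3

s3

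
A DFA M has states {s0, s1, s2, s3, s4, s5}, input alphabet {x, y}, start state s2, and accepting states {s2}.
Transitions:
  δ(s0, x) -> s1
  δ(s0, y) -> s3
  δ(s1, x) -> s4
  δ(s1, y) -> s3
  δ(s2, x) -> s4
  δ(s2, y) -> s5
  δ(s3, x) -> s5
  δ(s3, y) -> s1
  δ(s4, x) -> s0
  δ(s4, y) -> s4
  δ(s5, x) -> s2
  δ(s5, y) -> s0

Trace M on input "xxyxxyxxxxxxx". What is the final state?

s1

s2 --x--> s4
s4 --x--> s0
s0 --y--> s3
s3 --x--> s5
s5 --x--> s2
s2 --y--> s5
s5 --x--> s2
s2 --x--> s4
s4 --x--> s0
s0 --x--> s1
s1 --x--> s4
s4 --x--> s0
s0 --x--> s1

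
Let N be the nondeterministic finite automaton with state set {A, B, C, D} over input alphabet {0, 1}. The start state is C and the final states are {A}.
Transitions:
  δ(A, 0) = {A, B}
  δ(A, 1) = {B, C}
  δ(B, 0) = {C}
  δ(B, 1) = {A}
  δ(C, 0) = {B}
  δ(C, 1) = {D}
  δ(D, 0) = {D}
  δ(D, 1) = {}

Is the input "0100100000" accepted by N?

accepted

Start: {C}
read 0: {B}
read 1: {A}
read 0: {A, B}
read 0: {A, B, C}
read 1: {A, B, C, D}
read 0: {A, B, C, D}
read 0: {A, B, C, D}
read 0: {A, B, C, D}
read 0: {A, B, C, D}
read 0: {A, B, C, D}
Reachable ∩ accepting = {A} — nonempty.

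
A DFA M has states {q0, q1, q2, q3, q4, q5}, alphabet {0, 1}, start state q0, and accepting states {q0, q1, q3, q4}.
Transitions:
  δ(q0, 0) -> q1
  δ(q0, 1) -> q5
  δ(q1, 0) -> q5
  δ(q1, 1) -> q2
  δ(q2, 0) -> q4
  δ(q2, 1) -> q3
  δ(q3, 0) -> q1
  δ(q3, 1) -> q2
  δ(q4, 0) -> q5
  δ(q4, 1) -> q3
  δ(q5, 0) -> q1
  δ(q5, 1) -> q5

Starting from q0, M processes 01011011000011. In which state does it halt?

q0 --0--> q1
q1 --1--> q2
q2 --0--> q4
q4 --1--> q3
q3 --1--> q2
q2 --0--> q4
q4 --1--> q3
q3 --1--> q2
q2 --0--> q4
q4 --0--> q5
q5 --0--> q1
q1 --0--> q5
q5 --1--> q5
q5 --1--> q5

q5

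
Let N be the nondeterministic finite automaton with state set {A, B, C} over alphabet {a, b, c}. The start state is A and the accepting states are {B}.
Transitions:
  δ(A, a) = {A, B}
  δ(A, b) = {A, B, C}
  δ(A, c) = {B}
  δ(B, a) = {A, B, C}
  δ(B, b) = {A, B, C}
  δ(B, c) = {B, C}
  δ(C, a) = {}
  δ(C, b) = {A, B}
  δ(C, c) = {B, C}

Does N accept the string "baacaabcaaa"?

accepted

Start: {A}
read b: {A, B, C}
read a: {A, B, C}
read a: {A, B, C}
read c: {B, C}
read a: {A, B, C}
read a: {A, B, C}
read b: {A, B, C}
read c: {B, C}
read a: {A, B, C}
read a: {A, B, C}
read a: {A, B, C}
Reachable ∩ accepting = {B} — nonempty.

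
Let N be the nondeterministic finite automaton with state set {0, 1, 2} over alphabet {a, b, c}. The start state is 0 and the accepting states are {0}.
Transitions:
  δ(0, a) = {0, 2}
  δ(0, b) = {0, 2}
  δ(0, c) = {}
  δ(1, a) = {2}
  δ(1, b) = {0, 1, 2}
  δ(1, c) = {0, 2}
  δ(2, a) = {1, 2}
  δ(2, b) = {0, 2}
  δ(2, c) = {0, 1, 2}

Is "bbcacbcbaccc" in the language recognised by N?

accepted

Start: {0}
read b: {0, 2}
read b: {0, 2}
read c: {0, 1, 2}
read a: {0, 1, 2}
read c: {0, 1, 2}
read b: {0, 1, 2}
read c: {0, 1, 2}
read b: {0, 1, 2}
read a: {0, 1, 2}
read c: {0, 1, 2}
read c: {0, 1, 2}
read c: {0, 1, 2}
Reachable ∩ accepting = {0} — nonempty.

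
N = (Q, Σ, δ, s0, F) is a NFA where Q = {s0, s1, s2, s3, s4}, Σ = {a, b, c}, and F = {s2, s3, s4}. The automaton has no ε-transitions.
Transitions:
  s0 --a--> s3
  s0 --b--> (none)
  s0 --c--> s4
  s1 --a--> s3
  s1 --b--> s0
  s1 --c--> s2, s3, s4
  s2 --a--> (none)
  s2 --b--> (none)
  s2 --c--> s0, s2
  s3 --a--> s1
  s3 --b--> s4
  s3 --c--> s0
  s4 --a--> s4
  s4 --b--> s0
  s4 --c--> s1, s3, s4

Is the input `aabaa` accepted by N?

Start: {s0}
read a: {s3}
read a: {s1}
read b: {s0}
read a: {s3}
read a: {s1}
Reachable ∩ accepting = {} — empty.

rejected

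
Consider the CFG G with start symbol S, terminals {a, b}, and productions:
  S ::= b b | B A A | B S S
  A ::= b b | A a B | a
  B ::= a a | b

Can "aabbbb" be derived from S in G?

S ⇒ BAA ⇒ aaAA ⇒ aabbA ⇒ aabbbb

yes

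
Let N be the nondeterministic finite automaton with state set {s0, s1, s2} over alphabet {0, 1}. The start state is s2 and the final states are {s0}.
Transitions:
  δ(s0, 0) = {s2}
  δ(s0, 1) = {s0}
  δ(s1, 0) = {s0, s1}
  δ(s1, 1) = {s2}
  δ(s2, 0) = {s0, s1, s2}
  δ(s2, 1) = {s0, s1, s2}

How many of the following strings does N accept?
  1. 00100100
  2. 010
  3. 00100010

3

00100100: accepted
010: accepted
00100010: accepted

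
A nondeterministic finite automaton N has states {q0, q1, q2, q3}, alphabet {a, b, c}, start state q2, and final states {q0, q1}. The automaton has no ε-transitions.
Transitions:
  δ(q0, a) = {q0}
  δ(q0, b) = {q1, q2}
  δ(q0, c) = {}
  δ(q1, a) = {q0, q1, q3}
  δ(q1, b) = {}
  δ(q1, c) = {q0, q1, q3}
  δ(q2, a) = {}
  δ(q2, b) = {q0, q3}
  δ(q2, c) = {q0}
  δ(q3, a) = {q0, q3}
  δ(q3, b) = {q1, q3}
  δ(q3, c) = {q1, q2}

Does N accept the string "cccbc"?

Start: {q2}
read c: {q0}
read c: {}
The reachable set is empty and stays empty for the remaining 3 symbols.
Reachable ∩ accepting = {} — empty.

rejected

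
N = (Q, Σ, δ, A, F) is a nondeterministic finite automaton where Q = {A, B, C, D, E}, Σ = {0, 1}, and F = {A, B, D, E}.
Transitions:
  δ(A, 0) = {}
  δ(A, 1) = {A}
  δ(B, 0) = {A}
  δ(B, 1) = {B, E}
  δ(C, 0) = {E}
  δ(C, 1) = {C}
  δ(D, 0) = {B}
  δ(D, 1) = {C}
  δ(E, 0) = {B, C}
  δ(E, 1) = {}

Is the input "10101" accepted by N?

Start: {A}
read 1: {A}
read 0: {}
The reachable set is empty and stays empty for the remaining 3 symbols.
Reachable ∩ accepting = {} — empty.

rejected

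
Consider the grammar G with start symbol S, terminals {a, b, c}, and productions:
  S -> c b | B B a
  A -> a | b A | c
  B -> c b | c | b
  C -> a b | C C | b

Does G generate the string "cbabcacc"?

no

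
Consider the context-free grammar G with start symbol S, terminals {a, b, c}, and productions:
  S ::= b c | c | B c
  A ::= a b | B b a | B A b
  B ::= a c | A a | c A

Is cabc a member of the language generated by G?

S ⇒ Bc ⇒ cAc ⇒ cabc

yes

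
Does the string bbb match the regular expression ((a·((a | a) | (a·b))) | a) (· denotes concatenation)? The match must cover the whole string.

Neither (a·((a|a)|(a·b))) nor a matches bbb.

no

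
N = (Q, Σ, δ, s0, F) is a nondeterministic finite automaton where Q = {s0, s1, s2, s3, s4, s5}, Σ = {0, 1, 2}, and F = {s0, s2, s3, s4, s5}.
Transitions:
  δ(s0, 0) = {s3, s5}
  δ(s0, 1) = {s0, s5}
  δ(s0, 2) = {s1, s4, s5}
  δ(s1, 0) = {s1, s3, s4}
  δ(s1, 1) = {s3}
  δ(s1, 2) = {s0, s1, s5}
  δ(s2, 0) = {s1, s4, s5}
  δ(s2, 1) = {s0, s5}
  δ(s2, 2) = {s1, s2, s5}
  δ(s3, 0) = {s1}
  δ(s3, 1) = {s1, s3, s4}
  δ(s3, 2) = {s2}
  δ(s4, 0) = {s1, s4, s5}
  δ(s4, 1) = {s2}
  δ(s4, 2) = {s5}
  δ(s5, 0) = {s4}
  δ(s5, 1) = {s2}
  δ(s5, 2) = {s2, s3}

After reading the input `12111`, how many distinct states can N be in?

6

Start: {s0}
read 1: {s0, s5}
read 2: {s1, s2, s3, s4, s5}
read 1: {s0, s1, s2, s3, s4, s5}
read 1: {s0, s1, s2, s3, s4, s5}
read 1: {s0, s1, s2, s3, s4, s5}
Final reachable set {s0, s1, s2, s3, s4, s5} has 6 states.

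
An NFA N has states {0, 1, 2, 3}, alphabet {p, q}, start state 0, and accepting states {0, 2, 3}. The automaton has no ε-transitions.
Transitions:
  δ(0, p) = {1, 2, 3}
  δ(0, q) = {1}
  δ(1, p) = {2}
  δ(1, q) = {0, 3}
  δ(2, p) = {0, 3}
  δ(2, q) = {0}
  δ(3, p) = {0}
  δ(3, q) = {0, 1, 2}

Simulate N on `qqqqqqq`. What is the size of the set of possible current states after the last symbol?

Start: {0}
read q: {1}
read q: {0, 3}
read q: {0, 1, 2}
read q: {0, 1, 3}
read q: {0, 1, 2, 3}
read q: {0, 1, 2, 3}
read q: {0, 1, 2, 3}
Final reachable set {0, 1, 2, 3} has 4 states.

4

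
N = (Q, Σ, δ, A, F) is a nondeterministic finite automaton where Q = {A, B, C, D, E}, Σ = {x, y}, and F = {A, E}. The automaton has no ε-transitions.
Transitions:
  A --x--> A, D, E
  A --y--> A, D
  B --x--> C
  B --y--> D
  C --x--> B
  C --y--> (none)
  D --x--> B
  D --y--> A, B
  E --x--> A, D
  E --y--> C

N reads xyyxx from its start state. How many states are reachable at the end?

5

Start: {A}
read x: {A, D, E}
read y: {A, B, C, D}
read y: {A, B, D}
read x: {A, B, C, D, E}
read x: {A, B, C, D, E}
Final reachable set {A, B, C, D, E} has 5 states.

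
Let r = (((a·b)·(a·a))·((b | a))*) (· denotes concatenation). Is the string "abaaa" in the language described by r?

yes

Split as abaa·a: ((a·b)·(a·a)) matches abaa and ((b|a))* matches a.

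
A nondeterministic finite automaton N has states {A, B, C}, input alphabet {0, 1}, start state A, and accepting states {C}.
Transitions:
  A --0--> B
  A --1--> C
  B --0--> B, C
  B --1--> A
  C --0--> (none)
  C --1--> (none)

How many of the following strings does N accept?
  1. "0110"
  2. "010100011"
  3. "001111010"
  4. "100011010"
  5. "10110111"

1

"0110": rejected
"010100011": accepted
"001111010": rejected
"100011010": rejected
"10110111": rejected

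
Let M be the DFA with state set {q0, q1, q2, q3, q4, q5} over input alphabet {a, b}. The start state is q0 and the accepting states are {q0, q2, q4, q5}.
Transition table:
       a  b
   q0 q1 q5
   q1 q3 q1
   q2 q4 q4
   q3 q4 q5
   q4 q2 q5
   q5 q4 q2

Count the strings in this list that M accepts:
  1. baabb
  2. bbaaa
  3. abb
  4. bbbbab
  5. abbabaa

4

baabb: accepted
bbaaa: accepted
abb: rejected
bbbbab: accepted
abbabaa: accepted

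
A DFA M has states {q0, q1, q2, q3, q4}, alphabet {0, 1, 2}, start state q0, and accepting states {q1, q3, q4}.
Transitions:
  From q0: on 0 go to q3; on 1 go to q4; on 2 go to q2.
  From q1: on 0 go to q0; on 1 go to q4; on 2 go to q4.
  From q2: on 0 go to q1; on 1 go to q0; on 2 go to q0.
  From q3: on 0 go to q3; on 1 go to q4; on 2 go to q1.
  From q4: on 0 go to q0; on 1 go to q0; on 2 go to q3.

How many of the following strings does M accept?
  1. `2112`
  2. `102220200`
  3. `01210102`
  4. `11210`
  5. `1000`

4

`2112`: accepted
`102220200`: accepted
`01210102`: rejected
`11210`: accepted
`1000`: accepted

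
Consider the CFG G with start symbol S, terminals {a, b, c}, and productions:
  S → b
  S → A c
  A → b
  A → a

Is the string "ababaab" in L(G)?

no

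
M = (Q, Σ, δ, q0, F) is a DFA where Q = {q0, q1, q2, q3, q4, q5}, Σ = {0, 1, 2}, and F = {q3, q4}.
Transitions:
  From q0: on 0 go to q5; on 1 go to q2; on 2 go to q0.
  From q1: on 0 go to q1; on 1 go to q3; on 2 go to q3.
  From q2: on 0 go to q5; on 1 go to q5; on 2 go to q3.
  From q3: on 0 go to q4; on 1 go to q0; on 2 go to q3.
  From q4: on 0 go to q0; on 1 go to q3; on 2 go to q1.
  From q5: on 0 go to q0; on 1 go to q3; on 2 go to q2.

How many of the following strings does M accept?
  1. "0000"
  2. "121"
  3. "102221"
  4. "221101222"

"0000": rejected
"121": rejected
"102221": rejected
"221101222": accepted

1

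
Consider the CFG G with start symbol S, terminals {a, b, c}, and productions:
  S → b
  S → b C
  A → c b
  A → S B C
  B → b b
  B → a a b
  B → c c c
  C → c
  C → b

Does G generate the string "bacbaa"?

no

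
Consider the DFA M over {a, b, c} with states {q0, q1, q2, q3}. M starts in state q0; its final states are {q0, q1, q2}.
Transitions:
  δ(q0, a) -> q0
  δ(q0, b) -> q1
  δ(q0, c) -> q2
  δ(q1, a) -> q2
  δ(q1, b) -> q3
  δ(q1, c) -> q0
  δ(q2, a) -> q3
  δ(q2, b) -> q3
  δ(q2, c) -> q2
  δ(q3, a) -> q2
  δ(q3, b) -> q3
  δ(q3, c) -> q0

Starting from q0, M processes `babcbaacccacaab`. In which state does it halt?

q0 --b--> q1
q1 --a--> q2
q2 --b--> q3
q3 --c--> q0
q0 --b--> q1
q1 --a--> q2
q2 --a--> q3
q3 --c--> q0
q0 --c--> q2
q2 --c--> q2
q2 --a--> q3
q3 --c--> q0
q0 --a--> q0
q0 --a--> q0
q0 --b--> q1

q1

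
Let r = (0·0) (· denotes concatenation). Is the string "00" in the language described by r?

yes

Split as 0·0: 0 matches 0 and 0 matches 0.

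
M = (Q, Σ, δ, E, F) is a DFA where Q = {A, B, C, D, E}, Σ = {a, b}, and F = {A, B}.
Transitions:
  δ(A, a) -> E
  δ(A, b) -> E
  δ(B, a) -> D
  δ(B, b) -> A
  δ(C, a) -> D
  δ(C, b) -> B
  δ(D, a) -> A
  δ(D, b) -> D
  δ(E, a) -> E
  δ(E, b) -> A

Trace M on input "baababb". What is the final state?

E --b--> A
A --a--> E
E --a--> E
E --b--> A
A --a--> E
E --b--> A
A --b--> E

E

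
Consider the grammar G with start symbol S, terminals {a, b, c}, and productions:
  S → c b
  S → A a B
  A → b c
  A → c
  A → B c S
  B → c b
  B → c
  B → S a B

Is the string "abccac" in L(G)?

no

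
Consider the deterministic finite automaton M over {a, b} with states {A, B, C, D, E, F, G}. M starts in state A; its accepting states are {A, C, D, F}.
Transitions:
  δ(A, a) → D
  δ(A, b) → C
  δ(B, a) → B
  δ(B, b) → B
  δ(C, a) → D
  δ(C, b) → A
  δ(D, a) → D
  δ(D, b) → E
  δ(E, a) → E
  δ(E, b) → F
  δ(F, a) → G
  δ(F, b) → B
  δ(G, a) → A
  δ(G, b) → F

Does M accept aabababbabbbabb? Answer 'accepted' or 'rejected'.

rejected

A --a--> D
D --a--> D
D --b--> E
E --a--> E
E --b--> F
F --a--> G
G --b--> F
F --b--> B
B --a--> B
B --b--> B
B --b--> B
B --b--> B
B --a--> B
B --b--> B
B --b--> B
End in state B, which is not an accepting state.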